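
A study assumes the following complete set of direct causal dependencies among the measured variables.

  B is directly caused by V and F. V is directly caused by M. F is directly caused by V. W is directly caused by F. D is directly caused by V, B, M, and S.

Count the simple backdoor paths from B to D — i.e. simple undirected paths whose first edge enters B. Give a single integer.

4

A backdoor path from B to D is any simple undirected path whose first edge points into B (i.e. leaves B via a parent).
Parents of B: {F, V}.
Enumerating:
  P1: B <- V <- M -> D
  P2: B <- V -> D
  P3: B <- F <- V <- M -> D
  P4: B <- F <- V -> D
That exhausts the simple backdoor paths. Count: 4.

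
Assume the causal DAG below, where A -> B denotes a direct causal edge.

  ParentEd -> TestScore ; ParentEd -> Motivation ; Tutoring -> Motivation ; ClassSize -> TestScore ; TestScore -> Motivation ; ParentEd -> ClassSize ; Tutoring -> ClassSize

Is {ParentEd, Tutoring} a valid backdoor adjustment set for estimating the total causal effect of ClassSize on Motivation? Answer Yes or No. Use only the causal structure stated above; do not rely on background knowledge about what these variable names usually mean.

Backdoor paths from ClassSize to Motivation (paths whose first edge points into ClassSize):
  P1: ClassSize <- Tutoring -> Motivation
  P2: ClassSize <- ParentEd -> TestScore -> Motivation
  P3: ClassSize <- ParentEd -> Motivation
Condition 1 (no descendant of ClassSize in the set): holds — descendants of ClassSize are {Motivation, TestScore}; none are in {ParentEd, Tutoring}.
Condition 2 (every backdoor path blocked by {ParentEd, Tutoring}):
  P1: blocked at fork node Tutoring ∈ conditioning set.
  P2: blocked at fork node ParentEd ∈ conditioning set.
  P3: blocked at fork node ParentEd ∈ conditioning set.
{ParentEd, Tutoring} satisfies the backdoor criterion.

Yes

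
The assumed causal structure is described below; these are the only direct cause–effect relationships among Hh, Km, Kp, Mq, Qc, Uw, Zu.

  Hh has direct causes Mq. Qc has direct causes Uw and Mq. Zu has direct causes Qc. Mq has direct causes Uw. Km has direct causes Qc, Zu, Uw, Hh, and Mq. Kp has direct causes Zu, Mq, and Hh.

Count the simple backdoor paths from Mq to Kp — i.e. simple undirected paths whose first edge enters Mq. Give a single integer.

7

A backdoor path from Mq to Kp is any simple undirected path whose first edge points into Mq (i.e. leaves Mq via a parent).
Parents of Mq: {Uw}.
Enumerating:
  P1: Mq <- Uw -> Qc -> Zu -> Km <- Hh -> Kp
  P2: Mq <- Uw -> Qc -> Zu -> Kp
  P3: Mq <- Uw -> Qc -> Km <- Zu -> Kp
  P4: Mq <- Uw -> Qc -> Km <- Hh -> Kp
  P5: Mq <- Uw -> Km <- Qc -> Zu -> Kp
  P6: Mq <- Uw -> Km <- Zu -> Kp
  P7: Mq <- Uw -> Km <- Hh -> Kp
That exhausts the simple backdoor paths. Count: 7.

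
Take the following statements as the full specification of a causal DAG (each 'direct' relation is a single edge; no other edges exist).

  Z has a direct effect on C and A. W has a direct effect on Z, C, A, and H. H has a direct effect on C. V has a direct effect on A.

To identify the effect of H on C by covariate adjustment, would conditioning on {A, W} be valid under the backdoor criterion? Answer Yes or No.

Backdoor paths from H to C (paths whose first edge points into H):
  P1: H <- W -> Z -> C
  P2: H <- W -> C
  P3: H <- W -> A <- Z -> C
Condition 1 (no descendant of H in the set): holds — descendants of H are {C}; none are in {A, W}.
Condition 2 (every backdoor path blocked by {A, W}):
  P1: blocked at fork node W ∈ conditioning set.
  P2: blocked at fork node W ∈ conditioning set.
  P3: blocked at fork node W ∈ conditioning set.
{A, W} satisfies the backdoor criterion.

Yes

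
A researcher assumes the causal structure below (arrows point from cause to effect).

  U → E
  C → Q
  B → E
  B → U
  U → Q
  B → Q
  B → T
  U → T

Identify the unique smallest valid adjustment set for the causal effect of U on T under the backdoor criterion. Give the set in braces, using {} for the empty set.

Variables eligible for adjustment (non-descendants of U, excluding U and T): {B, C}.
Backdoor paths from U to T:
  P1: U <- B -> T
The empty set is not sufficient: P1 (U <- B -> T) has no collider blocking it and no conditioned non-collider, so it is open.
Try {B}:
  P1: blocked at fork node B ∈ conditioning set.
{B} contains no descendant of U and blocks every backdoor path.
No other singleton works — e.g. {C} leaves P1 open — so {B} is the unique smallest valid adjustment set.

{B}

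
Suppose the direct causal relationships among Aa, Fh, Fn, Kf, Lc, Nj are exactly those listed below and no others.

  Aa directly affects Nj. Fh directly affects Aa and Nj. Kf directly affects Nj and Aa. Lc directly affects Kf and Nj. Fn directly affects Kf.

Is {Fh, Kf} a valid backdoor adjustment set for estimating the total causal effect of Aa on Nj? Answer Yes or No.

Yes

Backdoor paths from Aa to Nj (paths whose first edge points into Aa):
  P1: Aa <- Fh -> Nj
  P2: Aa <- Kf <- Lc -> Nj
  P3: Aa <- Kf -> Nj
Condition 1 (no descendant of Aa in the set): holds — descendants of Aa are {Nj}; none are in {Fh, Kf}.
Condition 2 (every backdoor path blocked by {Fh, Kf}):
  P1: blocked at fork node Fh ∈ conditioning set.
  P2: blocked at chain node Kf ∈ conditioning set.
  P3: blocked at fork node Kf ∈ conditioning set.
{Fh, Kf} satisfies the backdoor criterion.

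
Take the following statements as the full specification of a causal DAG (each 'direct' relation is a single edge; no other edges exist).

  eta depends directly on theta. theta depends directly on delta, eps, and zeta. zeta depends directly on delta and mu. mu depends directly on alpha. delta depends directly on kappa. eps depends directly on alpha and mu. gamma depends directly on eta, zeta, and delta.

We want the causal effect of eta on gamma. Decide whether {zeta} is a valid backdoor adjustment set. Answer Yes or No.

Backdoor paths from eta to gamma (paths whose first edge points into eta):
  P1: eta <- theta <- delta -> zeta -> gamma
  P2: eta <- theta <- delta -> gamma
  P3: eta <- theta <- zeta <- delta -> gamma
  P4: eta <- theta <- zeta -> gamma
  P5: eta <- theta <- eps <- alpha -> mu -> zeta <- delta -> gamma
  P6: eta <- theta <- eps <- alpha -> mu -> zeta -> gamma
  P7: eta <- theta <- eps <- mu -> zeta <- delta -> gamma
  P8: eta <- theta <- eps <- mu -> zeta -> gamma
Condition 1 (no descendant of eta in the set): holds — descendants of eta are {gamma}; none are in {zeta}.
Condition 2 (every backdoor path blocked by {zeta}):
  P1: blocked at chain node zeta ∈ conditioning set.
  P2: open — no interior node is in the conditioning set.
  P3: blocked at chain node zeta ∈ conditioning set.
  P4: blocked at fork node zeta ∈ conditioning set.
  P5: open — collider(s) zeta are conditioned on (or have a conditioned descendant) and no non-collider on the path is in the set.
  P6: blocked at chain node zeta ∈ conditioning set.
  P7: open — collider(s) zeta are conditioned on (or have a conditioned descendant) and no non-collider on the path is in the set.
  P8: blocked at chain node zeta ∈ conditioning set.
{zeta} does not satisfy the backdoor criterion.

No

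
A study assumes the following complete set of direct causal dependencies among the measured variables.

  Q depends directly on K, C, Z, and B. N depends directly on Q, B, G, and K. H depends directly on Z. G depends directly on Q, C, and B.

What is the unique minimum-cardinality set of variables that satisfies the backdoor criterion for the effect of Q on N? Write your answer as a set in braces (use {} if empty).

Variables eligible for adjustment (non-descendants of Q, excluding Q and N): {B, C, H, K, Z}.
Backdoor paths from Q to N:
  P1: Q <- K -> N
  P2: Q <- B -> G -> N
  P3: Q <- B -> N
  P4: Q <- C -> G <- B -> N
  P5: Q <- C -> G -> N
The empty set is not sufficient: P1 (Q <- K -> N) has no collider blocking it and no conditioned non-collider, so it is open.
Try {B, C, K}:
  P1: blocked at fork node K ∈ conditioning set.
  P2: blocked at fork node B ∈ conditioning set.
  P3: blocked at fork node B ∈ conditioning set.
  P4: blocked at fork node C ∈ conditioning set.
  P5: blocked at fork node C ∈ conditioning set.
{B, C, K} contains no descendant of Q and blocks every backdoor path.
Every element of {B, C, K} is needed (dropping B leaves P2 open; dropping C leaves P5 open; dropping K leaves P1 open), so no proper subset is valid.
Among all size-3 subsets of the eligible variables, only {B, C, K} blocks every backdoor path, so it is the unique smallest valid adjustment set.

{B, C, K}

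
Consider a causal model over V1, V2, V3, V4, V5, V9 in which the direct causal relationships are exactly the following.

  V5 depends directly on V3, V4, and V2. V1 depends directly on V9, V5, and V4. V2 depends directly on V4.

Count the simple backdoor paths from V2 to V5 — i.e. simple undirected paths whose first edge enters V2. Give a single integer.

2

A backdoor path from V2 to V5 is any simple undirected path whose first edge points into V2 (i.e. leaves V2 via a parent).
Parents of V2: {V4}.
Enumerating:
  P1: V2 <- V4 -> V5
  P2: V2 <- V4 -> V1 <- V5
That exhausts the simple backdoor paths. Count: 2.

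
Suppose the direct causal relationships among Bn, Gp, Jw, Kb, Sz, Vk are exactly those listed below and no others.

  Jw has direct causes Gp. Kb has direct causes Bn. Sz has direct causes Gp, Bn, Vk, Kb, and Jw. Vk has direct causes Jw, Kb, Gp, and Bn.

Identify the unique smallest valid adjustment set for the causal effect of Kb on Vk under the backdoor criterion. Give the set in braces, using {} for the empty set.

Variables eligible for adjustment (non-descendants of Kb, excluding Kb and Vk): {Bn, Gp, Jw}.
Backdoor paths from Kb to Vk:
  P1: Kb <- Bn -> Vk
  P2: Kb <- Bn -> Sz <- Gp -> Jw -> Vk
  P3: Kb <- Bn -> Sz <- Gp -> Vk
  P4: Kb <- Bn -> Sz <- Jw <- Gp -> Vk
  P5: Kb <- Bn -> Sz <- Jw -> Vk
  P6: Kb <- Bn -> Sz <- Vk
The empty set is not sufficient: P1 (Kb <- Bn -> Vk) has no collider blocking it and no conditioned non-collider, so it is open.
Try {Bn}:
  P1: blocked at fork node Bn ∈ conditioning set.
  P2: blocked at fork node Bn ∈ conditioning set.
  P3: blocked at fork node Bn ∈ conditioning set.
  P4: blocked at fork node Bn ∈ conditioning set.
  P5: blocked at fork node Bn ∈ conditioning set.
  P6: blocked at fork node Bn ∈ conditioning set.
{Bn} contains no descendant of Kb and blocks every backdoor path.
No other singleton works — e.g. {Gp} leaves P1 open — so {Bn} is the unique smallest valid adjustment set.

{Bn}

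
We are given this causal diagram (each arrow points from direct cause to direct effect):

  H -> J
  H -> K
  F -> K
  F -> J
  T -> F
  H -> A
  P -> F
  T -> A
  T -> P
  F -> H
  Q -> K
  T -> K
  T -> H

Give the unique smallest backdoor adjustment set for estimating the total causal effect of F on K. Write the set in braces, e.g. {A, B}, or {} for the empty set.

{T}

Variables eligible for adjustment (non-descendants of F, excluding F and K): {P, Q, T}.
Backdoor paths from F to K:
  P1: F <- T -> H -> K
  P2: F <- T -> A <- H -> K
  P3: F <- T -> K
  P4: F <- P <- T -> H -> K
  P5: F <- P <- T -> A <- H -> K
  P6: F <- P <- T -> K
The empty set is not sufficient: P1 (F <- T -> H -> K) has no collider blocking it and no conditioned non-collider, so it is open.
Try {T}:
  P1: blocked at fork node T ∈ conditioning set.
  P2: blocked at fork node T ∈ conditioning set.
  P3: blocked at fork node T ∈ conditioning set.
  P4: blocked at fork node T ∈ conditioning set.
  P5: blocked at fork node T ∈ conditioning set.
  P6: blocked at fork node T ∈ conditioning set.
{T} contains no descendant of F and blocks every backdoor path.
No other singleton works — e.g. {P} leaves P1 open — so {T} is the unique smallest valid adjustment set.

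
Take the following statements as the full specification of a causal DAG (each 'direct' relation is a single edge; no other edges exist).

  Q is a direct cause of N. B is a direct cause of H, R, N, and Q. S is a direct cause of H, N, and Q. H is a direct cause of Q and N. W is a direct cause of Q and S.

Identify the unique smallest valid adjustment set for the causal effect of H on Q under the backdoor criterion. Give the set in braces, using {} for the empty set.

{B, S}

Variables eligible for adjustment (non-descendants of H, excluding H and Q): {B, R, S, W}.
Backdoor paths from H to Q:
  P1: H <- B -> Q
  P2: H <- B -> N <- S <- W -> Q
  P3: H <- B -> N <- S -> Q
  P4: H <- B -> N <- Q
  P5: H <- S <- W -> Q
  P6: H <- S -> Q
  P7: H <- S -> N <- B -> Q
  P8: H <- S -> N <- Q
The empty set is not sufficient: P1 (H <- B -> Q) has no collider blocking it and no conditioned non-collider, so it is open.
Try {B, S}:
  P1: blocked at fork node B ∈ conditioning set.
  P2: blocked at fork node B ∈ conditioning set.
  P3: blocked at fork node B ∈ conditioning set.
  P4: blocked at fork node B ∈ conditioning set.
  P5: blocked at chain node S ∈ conditioning set.
  P6: blocked at fork node S ∈ conditioning set.
  P7: blocked at fork node S ∈ conditioning set.
  P8: blocked at fork node S ∈ conditioning set.
{B, S} contains no descendant of H and blocks every backdoor path.
Every element of {B, S} is needed (dropping B leaves P1 open; dropping S leaves P5 open), so no proper subset is valid.
Among all size-2 subsets of the eligible variables, only {B, S} blocks every backdoor path, so it is the unique smallest valid adjustment set.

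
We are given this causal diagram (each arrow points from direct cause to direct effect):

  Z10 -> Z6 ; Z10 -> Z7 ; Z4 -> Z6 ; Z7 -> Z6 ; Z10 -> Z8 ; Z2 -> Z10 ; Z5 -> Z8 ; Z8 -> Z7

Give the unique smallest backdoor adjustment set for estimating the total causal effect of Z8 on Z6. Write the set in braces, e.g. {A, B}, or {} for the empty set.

{Z10}

Variables eligible for adjustment (non-descendants of Z8, excluding Z8 and Z6): {Z10, Z2, Z4, Z5}.
Backdoor paths from Z8 to Z6:
  P1: Z8 <- Z10 -> Z7 -> Z6
  P2: Z8 <- Z10 -> Z6
The empty set is not sufficient: P1 (Z8 <- Z10 -> Z7 -> Z6) has no collider blocking it and no conditioned non-collider, so it is open.
Try {Z10}:
  P1: blocked at fork node Z10 ∈ conditioning set.
  P2: blocked at fork node Z10 ∈ conditioning set.
{Z10} contains no descendant of Z8 and blocks every backdoor path.
No other singleton works — e.g. {Z5} leaves P1 open — so {Z10} is the unique smallest valid adjustment set.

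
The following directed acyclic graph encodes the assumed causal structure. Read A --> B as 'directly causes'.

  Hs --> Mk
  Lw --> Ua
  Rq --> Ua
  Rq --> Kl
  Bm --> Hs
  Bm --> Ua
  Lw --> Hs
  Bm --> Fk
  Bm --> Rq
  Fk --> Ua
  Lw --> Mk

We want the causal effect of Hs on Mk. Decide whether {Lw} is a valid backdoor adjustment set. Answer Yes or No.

Backdoor paths from Hs to Mk (paths whose first edge points into Hs):
  P1: Hs <- Bm -> Fk -> Ua <- Lw -> Mk
  P2: Hs <- Bm -> Rq -> Ua <- Lw -> Mk
  P3: Hs <- Bm -> Ua <- Lw -> Mk
  P4: Hs <- Lw -> Mk
Condition 1 (no descendant of Hs in the set): holds — descendants of Hs are {Mk}; none are in {Lw}.
Condition 2 (every backdoor path blocked by {Lw}):
  P1: blocked at collider Ua (neither it nor any descendant is in the conditioning set).
  P2: blocked at collider Ua (neither it nor any descendant is in the conditioning set).
  P3: blocked at collider Ua (neither it nor any descendant is in the conditioning set).
  P4: blocked at fork node Lw ∈ conditioning set.
{Lw} satisfies the backdoor criterion.

Yes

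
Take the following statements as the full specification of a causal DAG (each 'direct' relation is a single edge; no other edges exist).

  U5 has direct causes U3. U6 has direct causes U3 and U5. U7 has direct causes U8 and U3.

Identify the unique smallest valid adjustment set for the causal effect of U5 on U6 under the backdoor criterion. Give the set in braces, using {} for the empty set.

{U3}

Variables eligible for adjustment (non-descendants of U5, excluding U5 and U6): {U3, U7, U8}.
Backdoor paths from U5 to U6:
  P1: U5 <- U3 -> U6
The empty set is not sufficient: P1 (U5 <- U3 -> U6) has no collider blocking it and no conditioned non-collider, so it is open.
Try {U3}:
  P1: blocked at fork node U3 ∈ conditioning set.
{U3} contains no descendant of U5 and blocks every backdoor path.
No other singleton works — e.g. {U8} leaves P1 open — so {U3} is the unique smallest valid adjustment set.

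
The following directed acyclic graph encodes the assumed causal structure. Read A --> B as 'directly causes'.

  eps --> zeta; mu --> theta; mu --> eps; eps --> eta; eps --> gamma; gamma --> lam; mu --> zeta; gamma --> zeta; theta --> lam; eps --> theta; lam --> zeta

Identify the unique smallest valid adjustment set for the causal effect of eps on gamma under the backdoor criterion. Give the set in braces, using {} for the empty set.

Variables eligible for adjustment (non-descendants of eps, excluding eps and gamma): {mu}.
Backdoor paths from eps to gamma:
  P1: eps <- mu -> theta -> lam <- gamma
  P2: eps <- mu -> theta -> lam -> zeta <- gamma
  P3: eps <- mu -> zeta <- gamma
  P4: eps <- mu -> zeta <- lam <- gamma
Each backdoor path contains an unconditioned collider, so every path is already blocked with the empty conditioning set:
  P1: blocked at collider lam (neither it nor any descendant is in the conditioning set).
  P2: blocked at collider zeta (neither it nor any descendant is in the conditioning set).
  P3: blocked at collider zeta (neither it nor any descendant is in the conditioning set).
  P4: blocked at collider zeta (neither it nor any descendant is in the conditioning set).
The empty set is therefore the unique smallest valid set.

{}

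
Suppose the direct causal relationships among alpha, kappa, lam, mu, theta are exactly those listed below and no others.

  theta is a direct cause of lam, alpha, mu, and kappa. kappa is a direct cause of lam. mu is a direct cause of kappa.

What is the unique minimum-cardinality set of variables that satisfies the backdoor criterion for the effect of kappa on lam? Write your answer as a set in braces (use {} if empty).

{theta}

Variables eligible for adjustment (non-descendants of kappa, excluding kappa and lam): {alpha, mu, theta}.
Backdoor paths from kappa to lam:
  P1: kappa <- theta -> lam
  P2: kappa <- mu <- theta -> lam
The empty set is not sufficient: P1 (kappa <- theta -> lam) has no collider blocking it and no conditioned non-collider, so it is open.
Try {theta}:
  P1: blocked at fork node theta ∈ conditioning set.
  P2: blocked at fork node theta ∈ conditioning set.
{theta} contains no descendant of kappa and blocks every backdoor path.
No other singleton works — e.g. {mu} leaves P1 open — so {theta} is the unique smallest valid adjustment set.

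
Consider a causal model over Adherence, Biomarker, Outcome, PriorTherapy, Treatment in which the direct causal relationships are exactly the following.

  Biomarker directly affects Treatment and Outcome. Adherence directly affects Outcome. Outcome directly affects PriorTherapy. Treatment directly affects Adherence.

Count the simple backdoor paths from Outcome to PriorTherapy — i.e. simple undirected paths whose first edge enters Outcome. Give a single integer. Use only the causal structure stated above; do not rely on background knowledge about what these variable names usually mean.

0

A backdoor path from Outcome to PriorTherapy is any simple undirected path whose first edge points into Outcome (i.e. leaves Outcome via a parent).
Parents of Outcome: {Adherence, Biomarker}.
No simple path from any parent of Outcome reaches PriorTherapy without revisiting Outcome, so there are no backdoor paths.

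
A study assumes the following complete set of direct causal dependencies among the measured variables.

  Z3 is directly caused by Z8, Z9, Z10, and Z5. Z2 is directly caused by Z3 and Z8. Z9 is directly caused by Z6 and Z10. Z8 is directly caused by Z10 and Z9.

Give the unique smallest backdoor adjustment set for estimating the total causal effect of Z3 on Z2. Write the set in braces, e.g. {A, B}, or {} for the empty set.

Variables eligible for adjustment (non-descendants of Z3, excluding Z3 and Z2): {Z10, Z5, Z6, Z8, Z9}.
Backdoor paths from Z3 to Z2:
  P1: Z3 <- Z10 -> Z9 -> Z8 -> Z2
  P2: Z3 <- Z10 -> Z8 -> Z2
  P3: Z3 <- Z9 <- Z10 -> Z8 -> Z2
  P4: Z3 <- Z9 -> Z8 -> Z2
  P5: Z3 <- Z8 -> Z2
The empty set is not sufficient: P1 (Z3 <- Z10 -> Z9 -> Z8 -> Z2) has no collider blocking it and no conditioned non-collider, so it is open.
Try {Z8}:
  P1: blocked at chain node Z8 ∈ conditioning set.
  P2: blocked at chain node Z8 ∈ conditioning set.
  P3: blocked at chain node Z8 ∈ conditioning set.
  P4: blocked at chain node Z8 ∈ conditioning set.
  P5: blocked at fork node Z8 ∈ conditioning set.
{Z8} contains no descendant of Z3 and blocks every backdoor path.
No other singleton works — e.g. {Z10} leaves P4 open — so {Z8} is the unique smallest valid adjustment set.

{Z8}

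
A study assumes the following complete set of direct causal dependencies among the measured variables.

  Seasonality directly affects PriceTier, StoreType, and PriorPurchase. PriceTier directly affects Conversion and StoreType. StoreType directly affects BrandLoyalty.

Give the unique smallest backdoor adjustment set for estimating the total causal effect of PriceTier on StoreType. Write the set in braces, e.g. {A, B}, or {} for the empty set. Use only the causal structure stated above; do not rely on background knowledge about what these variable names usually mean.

Variables eligible for adjustment (non-descendants of PriceTier, excluding PriceTier and StoreType): {PriorPurchase, Seasonality}.
Backdoor paths from PriceTier to StoreType:
  P1: PriceTier <- Seasonality -> StoreType
The empty set is not sufficient: P1 (PriceTier <- Seasonality -> StoreType) has no collider blocking it and no conditioned non-collider, so it is open.
Try {Seasonality}:
  P1: blocked at fork node Seasonality ∈ conditioning set.
{Seasonality} contains no descendant of PriceTier and blocks every backdoor path.
No other singleton works — e.g. {PriorPurchase} leaves P1 open — so {Seasonality} is the unique smallest valid adjustment set.

{Seasonality}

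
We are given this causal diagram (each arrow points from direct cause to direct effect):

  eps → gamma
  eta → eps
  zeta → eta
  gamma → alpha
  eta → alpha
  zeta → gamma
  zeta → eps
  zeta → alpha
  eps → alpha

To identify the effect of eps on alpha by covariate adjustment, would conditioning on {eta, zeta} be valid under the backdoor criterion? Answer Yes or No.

Yes

Backdoor paths from eps to alpha (paths whose first edge points into eps):
  P1: eps <- zeta -> eta -> alpha
  P2: eps <- zeta -> gamma -> alpha
  P3: eps <- zeta -> alpha
  P4: eps <- eta <- zeta -> gamma -> alpha
  P5: eps <- eta <- zeta -> alpha
  P6: eps <- eta -> alpha
Condition 1 (no descendant of eps in the set): holds — descendants of eps are {alpha, gamma}; none are in {eta, zeta}.
Condition 2 (every backdoor path blocked by {eta, zeta}):
  P1: blocked at fork node zeta ∈ conditioning set.
  P2: blocked at fork node zeta ∈ conditioning set.
  P3: blocked at fork node zeta ∈ conditioning set.
  P4: blocked at chain node eta ∈ conditioning set.
  P5: blocked at chain node eta ∈ conditioning set.
  P6: blocked at fork node eta ∈ conditioning set.
{eta, zeta} satisfies the backdoor criterion.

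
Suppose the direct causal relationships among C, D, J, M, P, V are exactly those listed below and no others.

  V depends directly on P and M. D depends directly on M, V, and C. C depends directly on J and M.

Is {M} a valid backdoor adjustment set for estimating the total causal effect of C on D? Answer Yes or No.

Backdoor paths from C to D (paths whose first edge points into C):
  P1: C <- M -> V -> D
  P2: C <- M -> D
Condition 1 (no descendant of C in the set): holds — descendants of C are {D}; none are in {M}.
Condition 2 (every backdoor path blocked by {M}):
  P1: blocked at fork node M ∈ conditioning set.
  P2: blocked at fork node M ∈ conditioning set.
{M} satisfies the backdoor criterion.

Yes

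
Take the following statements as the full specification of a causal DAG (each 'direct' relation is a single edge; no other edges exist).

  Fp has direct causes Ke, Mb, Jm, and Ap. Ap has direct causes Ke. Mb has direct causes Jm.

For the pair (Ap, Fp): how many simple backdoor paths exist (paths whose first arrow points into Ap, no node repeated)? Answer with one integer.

A backdoor path from Ap to Fp is any simple undirected path whose first edge points into Ap (i.e. leaves Ap via a parent).
Parents of Ap: {Ke}.
Enumerating:
  P1: Ap <- Ke -> Fp
That exhausts the simple backdoor paths. Count: 1.

1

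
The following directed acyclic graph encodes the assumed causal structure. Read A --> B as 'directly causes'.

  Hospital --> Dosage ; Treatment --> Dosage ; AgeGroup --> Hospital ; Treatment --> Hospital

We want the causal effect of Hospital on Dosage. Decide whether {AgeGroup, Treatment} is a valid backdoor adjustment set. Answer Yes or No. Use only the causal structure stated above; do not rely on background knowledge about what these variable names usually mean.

Backdoor paths from Hospital to Dosage (paths whose first edge points into Hospital):
  P1: Hospital <- Treatment -> Dosage
Condition 1 (no descendant of Hospital in the set): holds — descendants of Hospital are {Dosage}; none are in {AgeGroup, Treatment}.
Condition 2 (every backdoor path blocked by {AgeGroup, Treatment}):
  P1: blocked at fork node Treatment ∈ conditioning set.
{AgeGroup, Treatment} satisfies the backdoor criterion.

Yes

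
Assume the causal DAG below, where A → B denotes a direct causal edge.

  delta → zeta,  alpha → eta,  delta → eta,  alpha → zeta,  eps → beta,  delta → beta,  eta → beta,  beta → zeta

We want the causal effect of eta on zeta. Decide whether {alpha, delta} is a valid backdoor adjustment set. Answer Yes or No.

Backdoor paths from eta to zeta (paths whose first edge points into eta):
  P1: eta <- delta -> beta -> zeta
  P2: eta <- delta -> zeta
  P3: eta <- alpha -> zeta
Condition 1 (no descendant of eta in the set): holds — descendants of eta are {beta, zeta}; none are in {alpha, delta}.
Condition 2 (every backdoor path blocked by {alpha, delta}):
  P1: blocked at fork node delta ∈ conditioning set.
  P2: blocked at fork node delta ∈ conditioning set.
  P3: blocked at fork node alpha ∈ conditioning set.
{alpha, delta} satisfies the backdoor criterion.

Yes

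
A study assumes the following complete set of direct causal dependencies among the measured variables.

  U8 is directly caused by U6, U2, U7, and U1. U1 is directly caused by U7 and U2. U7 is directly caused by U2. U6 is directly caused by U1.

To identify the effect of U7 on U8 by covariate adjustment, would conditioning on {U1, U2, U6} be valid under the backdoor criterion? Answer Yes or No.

Backdoor paths from U7 to U8 (paths whose first edge points into U7):
  P1: U7 <- U2 -> U1 -> U6 -> U8
  P2: U7 <- U2 -> U1 -> U8
  P3: U7 <- U2 -> U8
Condition 1 (no descendant of U7 in the set): FAILS — U1 and U6 are descendants of U7.
Condition 2 (every backdoor path blocked by {U1, U2, U6}):
  P1: blocked at fork node U2 ∈ conditioning set.
  P2: blocked at fork node U2 ∈ conditioning set.
  P3: blocked at fork node U2 ∈ conditioning set.
{U1, U2, U6} does not satisfy the backdoor criterion.

No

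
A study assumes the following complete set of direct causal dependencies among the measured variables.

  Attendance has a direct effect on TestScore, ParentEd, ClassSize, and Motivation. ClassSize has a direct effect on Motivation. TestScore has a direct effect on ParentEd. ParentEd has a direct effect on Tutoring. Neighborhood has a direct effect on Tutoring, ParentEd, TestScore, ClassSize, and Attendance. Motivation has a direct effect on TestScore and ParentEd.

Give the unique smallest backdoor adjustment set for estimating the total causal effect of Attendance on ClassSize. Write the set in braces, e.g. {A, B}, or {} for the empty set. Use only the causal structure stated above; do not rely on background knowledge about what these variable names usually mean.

Variables eligible for adjustment (non-descendants of Attendance, excluding Attendance and ClassSize): {Neighborhood}.
Backdoor paths from Attendance to ClassSize:
  P1: Attendance <- Neighborhood -> ClassSize
  P2: Attendance <- Neighborhood -> TestScore <- Motivation <- ClassSize
  P3: Attendance <- Neighborhood -> TestScore -> ParentEd <- Motivation <- ClassSize
  P4: Attendance <- Neighborhood -> ParentEd <- Motivation <- ClassSize
  P5: Attendance <- Neighborhood -> ParentEd <- TestScore <- Motivation <- ClassSize
  P6: Attendance <- Neighborhood -> Tutoring <- ParentEd <- Motivation <- ClassSize
  P7: Attendance <- Neighborhood -> Tutoring <- ParentEd <- TestScore <- Motivation <- ClassSize
The empty set is not sufficient: P1 (Attendance <- Neighborhood -> ClassSize) has no collider blocking it and no conditioned non-collider, so it is open.
Try {Neighborhood}:
  P1: blocked at fork node Neighborhood ∈ conditioning set.
  P2: blocked at fork node Neighborhood ∈ conditioning set.
  P3: blocked at fork node Neighborhood ∈ conditioning set.
  P4: blocked at fork node Neighborhood ∈ conditioning set.
  P5: blocked at fork node Neighborhood ∈ conditioning set.
  P6: blocked at fork node Neighborhood ∈ conditioning set.
  P7: blocked at fork node Neighborhood ∈ conditioning set.
{Neighborhood} contains no descendant of Attendance and blocks every backdoor path.
{Neighborhood} is the unique smallest valid adjustment set.

{Neighborhood}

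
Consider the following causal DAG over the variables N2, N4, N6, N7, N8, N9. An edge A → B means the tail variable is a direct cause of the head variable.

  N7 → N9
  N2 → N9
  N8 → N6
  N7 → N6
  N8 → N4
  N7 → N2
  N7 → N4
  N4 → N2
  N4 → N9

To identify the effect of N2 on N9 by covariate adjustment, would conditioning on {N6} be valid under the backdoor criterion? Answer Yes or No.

No

Backdoor paths from N2 to N9 (paths whose first edge points into N2):
  P1: N2 <- N7 -> N4 -> N9
  P2: N2 <- N7 -> N9
  P3: N2 <- N7 -> N6 <- N8 -> N4 -> N9
  P4: N2 <- N4 <- N8 -> N6 <- N7 -> N9
  P5: N2 <- N4 <- N7 -> N9
  P6: N2 <- N4 -> N9
Condition 1 (no descendant of N2 in the set): holds — descendants of N2 are {N9}; none are in {N6}.
Condition 2 (every backdoor path blocked by {N6}):
  P1: open — no interior node is in the conditioning set.
  P2: open — no interior node is in the conditioning set.
  P3: open — collider(s) N6 are conditioned on (or have a conditioned descendant) and no non-collider on the path is in the set.
  P4: open — collider(s) N6 are conditioned on (or have a conditioned descendant) and no non-collider on the path is in the set.
  P5: open — no interior node is in the conditioning set.
  P6: open — no interior node is in the conditioning set.
{N6} does not satisfy the backdoor criterion.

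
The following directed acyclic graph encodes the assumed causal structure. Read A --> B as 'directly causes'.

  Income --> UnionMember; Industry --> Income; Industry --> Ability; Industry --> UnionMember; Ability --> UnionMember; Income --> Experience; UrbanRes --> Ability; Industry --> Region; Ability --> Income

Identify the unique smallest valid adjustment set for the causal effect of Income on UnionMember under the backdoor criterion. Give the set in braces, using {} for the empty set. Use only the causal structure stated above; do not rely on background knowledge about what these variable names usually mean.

{Ability, Industry}

Variables eligible for adjustment (non-descendants of Income, excluding Income and UnionMember): {Ability, Industry, Region, UrbanRes}.
Backdoor paths from Income to UnionMember:
  P1: Income <- Industry -> Ability -> UnionMember
  P2: Income <- Industry -> UnionMember
  P3: Income <- Ability <- Industry -> UnionMember
  P4: Income <- Ability -> UnionMember
The empty set is not sufficient: P1 (Income <- Industry -> Ability -> UnionMember) has no collider blocking it and no conditioned non-collider, so it is open.
Try {Ability, Industry}:
  P1: blocked at fork node Industry ∈ conditioning set.
  P2: blocked at fork node Industry ∈ conditioning set.
  P3: blocked at chain node Ability ∈ conditioning set.
  P4: blocked at fork node Ability ∈ conditioning set.
{Ability, Industry} contains no descendant of Income and blocks every backdoor path.
Every element of {Ability, Industry} is needed (dropping Ability leaves P4 open; dropping Industry leaves P2 open), so no proper subset is valid.
Among all size-2 subsets of the eligible variables, only {Ability, Industry} blocks every backdoor path, so it is the unique smallest valid adjustment set.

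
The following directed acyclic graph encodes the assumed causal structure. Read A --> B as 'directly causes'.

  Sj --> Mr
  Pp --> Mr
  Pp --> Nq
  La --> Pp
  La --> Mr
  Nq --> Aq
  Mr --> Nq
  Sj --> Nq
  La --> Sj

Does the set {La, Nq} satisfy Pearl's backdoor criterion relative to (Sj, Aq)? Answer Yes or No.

No

Backdoor paths from Sj to Aq (paths whose first edge points into Sj):
  P1: Sj <- La -> Pp -> Mr -> Nq -> Aq
  P2: Sj <- La -> Pp -> Nq -> Aq
  P3: Sj <- La -> Mr <- Pp -> Nq -> Aq
  P4: Sj <- La -> Mr -> Nq -> Aq
Condition 1 (no descendant of Sj in the set): FAILS — Nq is a descendant of Sj.
Condition 2 (every backdoor path blocked by {La, Nq}):
  P1: blocked at fork node La ∈ conditioning set.
  P2: blocked at fork node La ∈ conditioning set.
  P3: blocked at fork node La ∈ conditioning set.
  P4: blocked at fork node La ∈ conditioning set.
{La, Nq} does not satisfy the backdoor criterion.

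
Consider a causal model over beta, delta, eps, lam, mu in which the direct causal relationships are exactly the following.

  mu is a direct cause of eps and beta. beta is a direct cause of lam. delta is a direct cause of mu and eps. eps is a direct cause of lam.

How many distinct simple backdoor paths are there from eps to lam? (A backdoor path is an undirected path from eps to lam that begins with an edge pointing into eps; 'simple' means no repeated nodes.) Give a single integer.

A backdoor path from eps to lam is any simple undirected path whose first edge points into eps (i.e. leaves eps via a parent).
Parents of eps: {delta, mu}.
Enumerating:
  P1: eps <- delta -> mu -> beta -> lam
  P2: eps <- mu -> beta -> lam
That exhausts the simple backdoor paths. Count: 2.

2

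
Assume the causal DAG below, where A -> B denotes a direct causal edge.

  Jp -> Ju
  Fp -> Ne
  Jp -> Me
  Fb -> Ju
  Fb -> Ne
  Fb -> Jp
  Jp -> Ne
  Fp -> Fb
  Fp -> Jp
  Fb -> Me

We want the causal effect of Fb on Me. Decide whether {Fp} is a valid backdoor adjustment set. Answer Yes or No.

Backdoor paths from Fb to Me (paths whose first edge points into Fb):
  P1: Fb <- Fp -> Jp -> Me
  P2: Fb <- Fp -> Ne <- Jp -> Me
Condition 1 (no descendant of Fb in the set): holds — descendants of Fb are {Jp, Ju, Me, Ne}; none are in {Fp}.
Condition 2 (every backdoor path blocked by {Fp}):
  P1: blocked at fork node Fp ∈ conditioning set.
  P2: blocked at fork node Fp ∈ conditioning set.
{Fp} satisfies the backdoor criterion.

Yes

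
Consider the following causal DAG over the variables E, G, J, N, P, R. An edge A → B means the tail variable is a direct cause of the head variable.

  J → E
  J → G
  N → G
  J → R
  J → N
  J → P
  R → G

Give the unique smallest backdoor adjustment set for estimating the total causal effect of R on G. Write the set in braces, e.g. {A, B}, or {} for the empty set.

{J}

Variables eligible for adjustment (non-descendants of R, excluding R and G): {E, J, N, P}.
Backdoor paths from R to G:
  P1: R <- J -> N -> G
  P2: R <- J -> G
The empty set is not sufficient: P1 (R <- J -> N -> G) has no collider blocking it and no conditioned non-collider, so it is open.
Try {J}:
  P1: blocked at fork node J ∈ conditioning set.
  P2: blocked at fork node J ∈ conditioning set.
{J} contains no descendant of R and blocks every backdoor path.
No other singleton works — e.g. {P} leaves P1 open — so {J} is the unique smallest valid adjustment set.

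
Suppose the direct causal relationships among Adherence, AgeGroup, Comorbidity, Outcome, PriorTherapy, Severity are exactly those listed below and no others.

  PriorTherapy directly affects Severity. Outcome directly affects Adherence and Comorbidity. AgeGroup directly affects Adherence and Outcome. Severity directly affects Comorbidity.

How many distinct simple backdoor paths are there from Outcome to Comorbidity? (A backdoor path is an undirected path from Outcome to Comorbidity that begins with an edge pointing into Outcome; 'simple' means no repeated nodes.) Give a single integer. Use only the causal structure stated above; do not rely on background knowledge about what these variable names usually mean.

A backdoor path from Outcome to Comorbidity is any simple undirected path whose first edge points into Outcome (i.e. leaves Outcome via a parent).
Parents of Outcome: {AgeGroup}.
No simple path from any parent of Outcome reaches Comorbidity without revisiting Outcome, so there are no backdoor paths.

0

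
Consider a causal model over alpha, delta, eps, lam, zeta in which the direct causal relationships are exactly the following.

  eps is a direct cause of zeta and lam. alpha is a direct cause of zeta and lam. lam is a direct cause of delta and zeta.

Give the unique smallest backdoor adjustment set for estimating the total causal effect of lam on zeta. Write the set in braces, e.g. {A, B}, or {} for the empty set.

Variables eligible for adjustment (non-descendants of lam, excluding lam and zeta): {alpha, eps}.
Backdoor paths from lam to zeta:
  P1: lam <- alpha -> zeta
  P2: lam <- eps -> zeta
The empty set is not sufficient: P1 (lam <- alpha -> zeta) has no collider blocking it and no conditioned non-collider, so it is open.
Try {alpha, eps}:
  P1: blocked at fork node alpha ∈ conditioning set.
  P2: blocked at fork node eps ∈ conditioning set.
{alpha, eps} contains no descendant of lam and blocks every backdoor path.
Every element of {alpha, eps} is needed (dropping alpha leaves P1 open; dropping eps leaves P2 open), so no proper subset is valid.
Among all size-2 subsets of the eligible variables, only {alpha, eps} blocks every backdoor path, so it is the unique smallest valid adjustment set.

{alpha, eps}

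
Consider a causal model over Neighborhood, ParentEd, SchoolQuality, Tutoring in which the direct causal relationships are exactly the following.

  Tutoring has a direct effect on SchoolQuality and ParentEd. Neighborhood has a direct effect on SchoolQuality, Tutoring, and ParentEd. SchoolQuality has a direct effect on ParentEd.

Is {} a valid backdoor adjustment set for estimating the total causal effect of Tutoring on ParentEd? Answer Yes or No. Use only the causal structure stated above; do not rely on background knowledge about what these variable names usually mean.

Backdoor paths from Tutoring to ParentEd (paths whose first edge points into Tutoring):
  P1: Tutoring <- Neighborhood -> SchoolQuality -> ParentEd
  P2: Tutoring <- Neighborhood -> ParentEd
Condition 1 (no descendant of Tutoring in the set): holds — descendants of Tutoring are {ParentEd, SchoolQuality}; none are in {}.
Condition 2 (every backdoor path blocked by {}):
  P1: open — no interior node is in the conditioning set.
  P2: open — no interior node is in the conditioning set.
{} does not satisfy the backdoor criterion.

No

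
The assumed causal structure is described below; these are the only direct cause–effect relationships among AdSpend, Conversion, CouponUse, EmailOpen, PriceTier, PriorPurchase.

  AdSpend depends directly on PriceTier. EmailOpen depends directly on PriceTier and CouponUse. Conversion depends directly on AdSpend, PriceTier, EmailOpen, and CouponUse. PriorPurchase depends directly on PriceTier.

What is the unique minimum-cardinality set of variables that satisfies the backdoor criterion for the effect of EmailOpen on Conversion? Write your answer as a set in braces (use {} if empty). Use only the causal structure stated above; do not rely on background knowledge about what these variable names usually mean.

{CouponUse, PriceTier}

Variables eligible for adjustment (non-descendants of EmailOpen, excluding EmailOpen and Conversion): {AdSpend, CouponUse, PriceTier, PriorPurchase}.
Backdoor paths from EmailOpen to Conversion:
  P1: EmailOpen <- CouponUse -> Conversion
  P2: EmailOpen <- PriceTier -> AdSpend -> Conversion
  P3: EmailOpen <- PriceTier -> Conversion
The empty set is not sufficient: P1 (EmailOpen <- CouponUse -> Conversion) has no collider blocking it and no conditioned non-collider, so it is open.
Try {CouponUse, PriceTier}:
  P1: blocked at fork node CouponUse ∈ conditioning set.
  P2: blocked at fork node PriceTier ∈ conditioning set.
  P3: blocked at fork node PriceTier ∈ conditioning set.
{CouponUse, PriceTier} contains no descendant of EmailOpen and blocks every backdoor path.
Every element of {CouponUse, PriceTier} is needed (dropping CouponUse leaves P1 open; dropping PriceTier leaves P2 open), so no proper subset is valid.
Among all size-2 subsets of the eligible variables, only {CouponUse, PriceTier} blocks every backdoor path, so it is the unique smallest valid adjustment set.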